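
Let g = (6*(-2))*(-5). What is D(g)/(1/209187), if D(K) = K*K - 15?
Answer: 749935395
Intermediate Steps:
g = 60 (g = -12*(-5) = 60)
D(K) = -15 + K² (D(K) = K² - 15 = -15 + K²)
D(g)/(1/209187) = (-15 + 60²)/(1/209187) = (-15 + 3600)/(1/209187) = 3585*209187 = 749935395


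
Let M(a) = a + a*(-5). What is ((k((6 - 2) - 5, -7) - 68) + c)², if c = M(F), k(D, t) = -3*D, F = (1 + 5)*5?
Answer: 34225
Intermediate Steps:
F = 30 (F = 6*5 = 30)
M(a) = -4*a (M(a) = a - 5*a = -4*a)
c = -120 (c = -4*30 = -120)
((k((6 - 2) - 5, -7) - 68) + c)² = ((-3*((6 - 2) - 5) - 68) - 120)² = ((-3*(4 - 5) - 68) - 120)² = ((-3*(-1) - 68) - 120)² = ((3 - 68) - 120)² = (-65 - 120)² = (-185)² = 34225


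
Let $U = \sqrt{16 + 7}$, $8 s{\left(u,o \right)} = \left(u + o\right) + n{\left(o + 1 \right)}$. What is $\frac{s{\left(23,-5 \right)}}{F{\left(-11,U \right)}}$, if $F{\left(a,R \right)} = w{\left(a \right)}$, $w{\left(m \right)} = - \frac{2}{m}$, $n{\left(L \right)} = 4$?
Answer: $\frac{121}{8} \approx 15.125$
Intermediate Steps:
$s{\left(u,o \right)} = \frac{1}{2} + \frac{o}{8} + \frac{u}{8}$ ($s{\left(u,o \right)} = \frac{\left(u + o\right) + 4}{8} = \frac{\left(o + u\right) + 4}{8} = \frac{4 + o + u}{8} = \frac{1}{2} + \frac{o}{8} + \frac{u}{8}$)
$U = \sqrt{23} \approx 4.7958$
$F{\left(a,R \right)} = - \frac{2}{a}$
$\frac{s{\left(23,-5 \right)}}{F{\left(-11,U \right)}} = \frac{\frac{1}{2} + \frac{1}{8} \left(-5\right) + \frac{1}{8} \cdot 23}{\left(-2\right) \frac{1}{-11}} = \frac{\frac{1}{2} - \frac{5}{8} + \frac{23}{8}}{\left(-2\right) \left(- \frac{1}{11}\right)} = \frac{11}{4 \cdot \frac{2}{11}} = \frac{11}{4} \cdot \frac{11}{2} = \frac{121}{8}$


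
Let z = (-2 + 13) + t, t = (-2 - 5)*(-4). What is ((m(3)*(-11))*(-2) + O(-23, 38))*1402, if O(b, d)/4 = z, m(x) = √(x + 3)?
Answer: 218712 + 30844*√6 ≈ 2.9426e+5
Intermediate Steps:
t = 28 (t = -7*(-4) = 28)
z = 39 (z = (-2 + 13) + 28 = 11 + 28 = 39)
m(x) = √(3 + x)
O(b, d) = 156 (O(b, d) = 4*39 = 156)
((m(3)*(-11))*(-2) + O(-23, 38))*1402 = ((√(3 + 3)*(-11))*(-2) + 156)*1402 = ((√6*(-11))*(-2) + 156)*1402 = (-11*√6*(-2) + 156)*1402 = (22*√6 + 156)*1402 = (156 + 22*√6)*1402 = 218712 + 30844*√6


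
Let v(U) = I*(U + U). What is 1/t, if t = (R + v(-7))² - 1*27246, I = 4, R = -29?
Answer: -1/20021 ≈ -4.9948e-5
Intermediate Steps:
v(U) = 8*U (v(U) = 4*(U + U) = 4*(2*U) = 8*U)
t = -20021 (t = (-29 + 8*(-7))² - 1*27246 = (-29 - 56)² - 27246 = (-85)² - 27246 = 7225 - 27246 = -20021)
1/t = 1/(-20021) = -1/20021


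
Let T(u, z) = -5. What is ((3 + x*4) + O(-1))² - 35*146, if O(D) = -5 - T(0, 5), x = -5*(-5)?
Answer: 5499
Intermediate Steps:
x = 25
O(D) = 0 (O(D) = -5 - 1*(-5) = -5 + 5 = 0)
((3 + x*4) + O(-1))² - 35*146 = ((3 + 25*4) + 0)² - 35*146 = ((3 + 100) + 0)² - 5110 = (103 + 0)² - 5110 = 103² - 5110 = 10609 - 5110 = 5499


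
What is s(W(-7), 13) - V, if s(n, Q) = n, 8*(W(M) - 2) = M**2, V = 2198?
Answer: -17519/8 ≈ -2189.9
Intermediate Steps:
W(M) = 2 + M**2/8
s(W(-7), 13) - V = (2 + (1/8)*(-7)**2) - 1*2198 = (2 + (1/8)*49) - 2198 = (2 + 49/8) - 2198 = 65/8 - 2198 = -17519/8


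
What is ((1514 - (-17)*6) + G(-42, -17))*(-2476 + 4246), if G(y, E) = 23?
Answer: 2901030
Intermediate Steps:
((1514 - (-17)*6) + G(-42, -17))*(-2476 + 4246) = ((1514 - (-17)*6) + 23)*(-2476 + 4246) = ((1514 - 1*(-102)) + 23)*1770 = ((1514 + 102) + 23)*1770 = (1616 + 23)*1770 = 1639*1770 = 2901030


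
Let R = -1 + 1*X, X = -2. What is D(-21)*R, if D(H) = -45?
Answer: 135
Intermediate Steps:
R = -3 (R = -1 + 1*(-2) = -1 - 2 = -3)
D(-21)*R = -45*(-3) = 135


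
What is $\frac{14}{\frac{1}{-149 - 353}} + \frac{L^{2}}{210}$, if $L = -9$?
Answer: $- \frac{491933}{70} \approx -7027.6$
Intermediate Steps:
$\frac{14}{\frac{1}{-149 - 353}} + \frac{L^{2}}{210} = \frac{14}{\frac{1}{-149 - 353}} + \frac{\left(-9\right)^{2}}{210} = \frac{14}{\frac{1}{-502}} + 81 \cdot \frac{1}{210} = \frac{14}{- \frac{1}{502}} + \frac{27}{70} = 14 \left(-502\right) + \frac{27}{70} = -7028 + \frac{27}{70} = - \frac{491933}{70}$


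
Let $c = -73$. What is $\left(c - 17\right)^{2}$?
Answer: $8100$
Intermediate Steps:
$\left(c - 17\right)^{2} = \left(-73 - 17\right)^{2} = \left(-90\right)^{2} = 8100$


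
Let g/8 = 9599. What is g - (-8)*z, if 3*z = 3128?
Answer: 255400/3 ≈ 85133.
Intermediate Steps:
g = 76792 (g = 8*9599 = 76792)
z = 3128/3 (z = (1/3)*3128 = 3128/3 ≈ 1042.7)
g - (-8)*z = 76792 - (-8)*3128/3 = 76792 - 1*(-25024/3) = 76792 + 25024/3 = 255400/3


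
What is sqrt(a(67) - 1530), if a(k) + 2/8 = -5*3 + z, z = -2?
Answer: I*sqrt(6189)/2 ≈ 39.335*I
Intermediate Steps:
a(k) = -69/4 (a(k) = -1/4 + (-5*3 - 2) = -1/4 + (-15 - 2) = -1/4 - 17 = -69/4)
sqrt(a(67) - 1530) = sqrt(-69/4 - 1530) = sqrt(-6189/4) = I*sqrt(6189)/2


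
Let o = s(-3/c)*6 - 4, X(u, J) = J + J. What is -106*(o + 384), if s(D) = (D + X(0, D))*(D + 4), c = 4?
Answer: -142517/4 ≈ -35629.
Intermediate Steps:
X(u, J) = 2*J
s(D) = 3*D*(4 + D) (s(D) = (D + 2*D)*(D + 4) = (3*D)*(4 + D) = 3*D*(4 + D))
o = -383/8 (o = (3*(-3/4)*(4 - 3/4))*6 - 4 = (3*(-3*¼)*(4 - 3*¼))*6 - 4 = (3*(-¾)*(4 - ¾))*6 - 4 = (3*(-¾)*(13/4))*6 - 4 = -117/16*6 - 4 = -351/8 - 4 = -383/8 ≈ -47.875)
-106*(o + 384) = -106*(-383/8 + 384) = -106*2689/8 = -142517/4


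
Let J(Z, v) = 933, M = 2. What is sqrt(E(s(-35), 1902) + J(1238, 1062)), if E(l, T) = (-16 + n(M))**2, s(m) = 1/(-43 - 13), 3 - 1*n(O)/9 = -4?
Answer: sqrt(3142) ≈ 56.054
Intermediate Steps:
n(O) = 63 (n(O) = 27 - 9*(-4) = 27 + 36 = 63)
s(m) = -1/56 (s(m) = 1/(-56) = -1/56)
E(l, T) = 2209 (E(l, T) = (-16 + 63)**2 = 47**2 = 2209)
sqrt(E(s(-35), 1902) + J(1238, 1062)) = sqrt(2209 + 933) = sqrt(3142)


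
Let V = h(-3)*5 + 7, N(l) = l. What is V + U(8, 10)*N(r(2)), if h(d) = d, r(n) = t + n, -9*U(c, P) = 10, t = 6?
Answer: -152/9 ≈ -16.889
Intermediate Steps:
U(c, P) = -10/9 (U(c, P) = -⅑*10 = -10/9)
r(n) = 6 + n
V = -8 (V = -3*5 + 7 = -15 + 7 = -8)
V + U(8, 10)*N(r(2)) = -8 - 10*(6 + 2)/9 = -8 - 10/9*8 = -8 - 80/9 = -152/9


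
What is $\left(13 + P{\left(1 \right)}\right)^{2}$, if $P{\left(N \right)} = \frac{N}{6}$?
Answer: $\frac{6241}{36} \approx 173.36$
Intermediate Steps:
$P{\left(N \right)} = \frac{N}{6}$ ($P{\left(N \right)} = N \frac{1}{6} = \frac{N}{6}$)
$\left(13 + P{\left(1 \right)}\right)^{2} = \left(13 + \frac{1}{6} \cdot 1\right)^{2} = \left(13 + \frac{1}{6}\right)^{2} = \left(\frac{79}{6}\right)^{2} = \frac{6241}{36}$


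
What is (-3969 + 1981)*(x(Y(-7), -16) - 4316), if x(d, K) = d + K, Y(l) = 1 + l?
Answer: 8623944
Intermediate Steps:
x(d, K) = K + d
(-3969 + 1981)*(x(Y(-7), -16) - 4316) = (-3969 + 1981)*((-16 + (1 - 7)) - 4316) = -1988*((-16 - 6) - 4316) = -1988*(-22 - 4316) = -1988*(-4338) = 8623944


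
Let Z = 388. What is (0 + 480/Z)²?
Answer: 14400/9409 ≈ 1.5304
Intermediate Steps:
(0 + 480/Z)² = (0 + 480/388)² = (0 + 480*(1/388))² = (0 + 120/97)² = (120/97)² = 14400/9409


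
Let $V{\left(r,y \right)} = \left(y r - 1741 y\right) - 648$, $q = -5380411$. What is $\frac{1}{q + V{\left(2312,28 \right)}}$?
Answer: $- \frac{1}{5365071} \approx -1.8639 \cdot 10^{-7}$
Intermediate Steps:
$V{\left(r,y \right)} = -648 - 1741 y + r y$ ($V{\left(r,y \right)} = \left(r y - 1741 y\right) - 648 = \left(- 1741 y + r y\right) - 648 = -648 - 1741 y + r y$)
$\frac{1}{q + V{\left(2312,28 \right)}} = \frac{1}{-5380411 - -15340} = \frac{1}{-5380411 + 15340} = \frac{1}{-5365071} = - \frac{1}{5365071}$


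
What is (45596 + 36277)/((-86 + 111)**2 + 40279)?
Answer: 81873/40904 ≈ 2.0016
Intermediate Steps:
(45596 + 36277)/((-86 + 111)**2 + 40279) = 81873/(25**2 + 40279) = 81873/(625 + 40279) = 81873/40904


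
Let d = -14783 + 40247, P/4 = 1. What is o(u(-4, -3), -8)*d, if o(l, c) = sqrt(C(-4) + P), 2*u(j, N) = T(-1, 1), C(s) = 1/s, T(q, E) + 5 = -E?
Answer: 12732*sqrt(15) ≈ 49311.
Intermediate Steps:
T(q, E) = -5 - E
P = 4 (P = 4*1 = 4)
C(s) = 1/s
u(j, N) = -3 (u(j, N) = (-5 - 1*1)/2 = (-5 - 1)/2 = (1/2)*(-6) = -3)
d = 25464
o(l, c) = sqrt(15)/2 (o(l, c) = sqrt(1/(-4) + 4) = sqrt(-1/4 + 4) = sqrt(15/4) = sqrt(15)/2)
o(u(-4, -3), -8)*d = (sqrt(15)/2)*25464 = 12732*sqrt(15)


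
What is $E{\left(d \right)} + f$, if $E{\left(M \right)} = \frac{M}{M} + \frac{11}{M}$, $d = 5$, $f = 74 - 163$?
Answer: $- \frac{429}{5} \approx -85.8$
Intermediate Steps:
$f = -89$
$E{\left(M \right)} = 1 + \frac{11}{M}$
$E{\left(d \right)} + f = \frac{11 + 5}{5} - 89 = \frac{1}{5} \cdot 16 - 89 = \frac{16}{5} - 89 = - \frac{429}{5}$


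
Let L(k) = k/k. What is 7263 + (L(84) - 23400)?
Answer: -16136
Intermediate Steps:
L(k) = 1
7263 + (L(84) - 23400) = 7263 + (1 - 23400) = 7263 - 23399 = -16136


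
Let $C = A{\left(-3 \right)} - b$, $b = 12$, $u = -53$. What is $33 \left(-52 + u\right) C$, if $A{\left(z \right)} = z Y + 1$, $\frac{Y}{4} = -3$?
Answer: $-86625$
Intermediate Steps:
$Y = -12$ ($Y = 4 \left(-3\right) = -12$)
$A{\left(z \right)} = 1 - 12 z$ ($A{\left(z \right)} = z \left(-12\right) + 1 = - 12 z + 1 = 1 - 12 z$)
$C = 25$ ($C = \left(1 - -36\right) - 12 = \left(1 + 36\right) - 12 = 37 - 12 = 25$)
$33 \left(-52 + u\right) C = 33 \left(-52 - 53\right) 25 = 33 \left(-105\right) 25 = \left(-3465\right) 25 = -86625$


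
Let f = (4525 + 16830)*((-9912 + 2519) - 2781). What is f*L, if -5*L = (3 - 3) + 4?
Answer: 173812616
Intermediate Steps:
L = -⅘ (L = -((3 - 3) + 4)/5 = -(0 + 4)/5 = -⅕*4 = -⅘ ≈ -0.80000)
f = -217265770 (f = 21355*(-7393 - 2781) = 21355*(-10174) = -217265770)
f*L = -217265770*(-⅘) = 173812616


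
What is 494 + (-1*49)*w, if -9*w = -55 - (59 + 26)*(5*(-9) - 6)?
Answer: 214166/9 ≈ 23796.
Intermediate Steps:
w = -4280/9 (w = -(-55 - (59 + 26)*(5*(-9) - 6))/9 = -(-55 - 85*(-45 - 6))/9 = -(-55 - 85*(-51))/9 = -(-55 - 1*(-4335))/9 = -(-55 + 4335)/9 = -⅑*4280 = -4280/9 ≈ -475.56)
494 + (-1*49)*w = 494 - 1*49*(-4280/9) = 494 - 49*(-4280/9) = 494 + 209720/9 = 214166/9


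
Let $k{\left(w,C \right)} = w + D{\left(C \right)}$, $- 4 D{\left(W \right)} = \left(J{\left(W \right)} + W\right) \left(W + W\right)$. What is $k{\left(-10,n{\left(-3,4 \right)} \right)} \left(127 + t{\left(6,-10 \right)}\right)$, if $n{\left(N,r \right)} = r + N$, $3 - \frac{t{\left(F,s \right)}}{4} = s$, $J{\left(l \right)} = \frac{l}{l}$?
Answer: $-1969$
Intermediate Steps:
$J{\left(l \right)} = 1$
$t{\left(F,s \right)} = 12 - 4 s$
$n{\left(N,r \right)} = N + r$
$D{\left(W \right)} = - \frac{W \left(1 + W\right)}{2}$ ($D{\left(W \right)} = - \frac{\left(1 + W\right) \left(W + W\right)}{4} = - \frac{\left(1 + W\right) 2 W}{4} = - \frac{2 W \left(1 + W\right)}{4} = - \frac{W \left(1 + W\right)}{2}$)
$k{\left(w,C \right)} = w - \frac{C \left(1 + C\right)}{2}$
$k{\left(-10,n{\left(-3,4 \right)} \right)} \left(127 + t{\left(6,-10 \right)}\right) = \left(-10 - \frac{\left(-3 + 4\right) \left(1 + \left(-3 + 4\right)\right)}{2}\right) \left(127 + \left(12 - -40\right)\right) = \left(-10 - \frac{1 + 1}{2}\right) \left(127 + \left(12 + 40\right)\right) = \left(-10 - \frac{1}{2} \cdot 2\right) \left(127 + 52\right) = \left(-10 - 1\right) 179 = \left(-11\right) 179 = -1969$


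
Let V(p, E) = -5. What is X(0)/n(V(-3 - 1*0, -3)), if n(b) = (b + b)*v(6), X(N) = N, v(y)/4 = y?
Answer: 0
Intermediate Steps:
v(y) = 4*y
n(b) = 48*b (n(b) = (b + b)*(4*6) = (2*b)*24 = 48*b)
X(0)/n(V(-3 - 1*0, -3)) = 0/((48*(-5))) = 0/(-240) = 0*(-1/240) = 0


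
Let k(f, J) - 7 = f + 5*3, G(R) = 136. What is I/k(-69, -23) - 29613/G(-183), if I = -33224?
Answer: 3126653/6392 ≈ 489.15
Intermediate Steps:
k(f, J) = 22 + f (k(f, J) = 7 + (f + 5*3) = 7 + (f + 15) = 7 + (15 + f) = 22 + f)
I/k(-69, -23) - 29613/G(-183) = -33224/(22 - 69) - 29613/136 = -33224/(-47) - 29613*1/136 = -33224*(-1/47) - 29613/136 = 33224/47 - 29613/136 = 3126653/6392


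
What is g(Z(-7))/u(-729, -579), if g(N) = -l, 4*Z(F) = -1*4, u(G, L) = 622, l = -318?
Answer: 159/311 ≈ 0.51125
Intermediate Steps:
Z(F) = -1 (Z(F) = (-1*4)/4 = (1/4)*(-4) = -1)
g(N) = 318 (g(N) = -1*(-318) = 318)
g(Z(-7))/u(-729, -579) = 318/622 = 318*(1/622) = 159/311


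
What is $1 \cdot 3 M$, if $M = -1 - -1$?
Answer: $0$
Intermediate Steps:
$M = 0$ ($M = -1 + 1 = 0$)
$1 \cdot 3 M = 1 \cdot 3 \cdot 0 = 3 \cdot 0 = 0$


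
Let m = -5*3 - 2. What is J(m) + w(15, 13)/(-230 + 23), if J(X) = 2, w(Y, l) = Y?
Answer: 133/69 ≈ 1.9275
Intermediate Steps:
m = -17 (m = -15 - 2 = -17)
J(m) + w(15, 13)/(-230 + 23) = 2 + 15/(-230 + 23) = 2 + 15/(-207) = 2 - 1/207*15 = 2 - 5/69 = 133/69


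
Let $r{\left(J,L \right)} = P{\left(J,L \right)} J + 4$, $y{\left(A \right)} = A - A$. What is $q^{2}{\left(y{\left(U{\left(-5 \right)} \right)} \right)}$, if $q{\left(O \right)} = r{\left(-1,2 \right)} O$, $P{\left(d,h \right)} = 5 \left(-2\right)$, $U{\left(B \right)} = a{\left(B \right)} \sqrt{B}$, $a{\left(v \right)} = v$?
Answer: $0$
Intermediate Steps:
$U{\left(B \right)} = B^{\frac{3}{2}}$ ($U{\left(B \right)} = B \sqrt{B} = B^{\frac{3}{2}}$)
$P{\left(d,h \right)} = -10$
$y{\left(A \right)} = 0$
$r{\left(J,L \right)} = 4 - 10 J$ ($r{\left(J,L \right)} = - 10 J + 4 = 4 - 10 J$)
$q{\left(O \right)} = 14 O$ ($q{\left(O \right)} = \left(4 - -10\right) O = \left(4 + 10\right) O = 14 O$)
$q^{2}{\left(y{\left(U{\left(-5 \right)} \right)} \right)} = \left(14 \cdot 0\right)^{2} = 0^{2} = 0$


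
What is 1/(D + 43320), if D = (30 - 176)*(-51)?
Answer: 1/50766 ≈ 1.9698e-5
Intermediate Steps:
D = 7446 (D = -146*(-51) = 7446)
1/(D + 43320) = 1/(7446 + 43320) = 1/50766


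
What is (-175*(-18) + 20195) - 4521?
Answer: 18824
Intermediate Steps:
(-175*(-18) + 20195) - 4521 = (3150 + 20195) - 4521 = 23345 - 4521 = 18824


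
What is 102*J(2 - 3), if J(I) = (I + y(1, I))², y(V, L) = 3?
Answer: 408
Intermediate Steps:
J(I) = (3 + I)² (J(I) = (I + 3)² = (3 + I)²)
102*J(2 - 3) = 102*(3 + (2 - 3))² = 102*(3 - 1)² = 102*2² = 102*4 = 408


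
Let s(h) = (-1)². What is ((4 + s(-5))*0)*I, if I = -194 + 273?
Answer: 0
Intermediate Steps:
s(h) = 1
I = 79
((4 + s(-5))*0)*I = ((4 + 1)*0)*79 = (5*0)*79 = 0*79 = 0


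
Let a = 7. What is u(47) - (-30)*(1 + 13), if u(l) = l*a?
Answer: 749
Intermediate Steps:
u(l) = 7*l (u(l) = l*7 = 7*l)
u(47) - (-30)*(1 + 13) = 7*47 - (-30)*(1 + 13) = 329 - (-30)*14 = 329 - 1*(-420) = 329 + 420 = 749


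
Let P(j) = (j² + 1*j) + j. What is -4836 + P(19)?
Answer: -4437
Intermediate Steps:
P(j) = j² + 2*j (P(j) = (j² + j) + j = (j + j²) + j = j² + 2*j)
-4836 + P(19) = -4836 + 19*(2 + 19) = -4836 + 19*21 = -4836 + 399 = -4437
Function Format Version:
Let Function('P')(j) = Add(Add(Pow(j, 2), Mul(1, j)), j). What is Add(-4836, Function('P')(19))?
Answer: -4437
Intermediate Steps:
Function('P')(j) = Add(Pow(j, 2), Mul(2, j)) (Function('P')(j) = Add(Add(Pow(j, 2), j), j) = Add(Add(j, Pow(j, 2)), j) = Add(Pow(j, 2), Mul(2, j)))
Add(-4836, Function('P')(19)) = Add(-4836, Mul(19, Add(2, 19))) = Add(-4836, Mul(19, 21)) = Add(-4836, 399) = -4437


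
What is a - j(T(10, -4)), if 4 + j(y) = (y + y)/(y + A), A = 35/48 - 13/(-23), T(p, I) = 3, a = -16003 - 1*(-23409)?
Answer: 35124186/4741 ≈ 7408.6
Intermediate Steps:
a = 7406 (a = -16003 + 23409 = 7406)
A = 1429/1104 (A = 35*(1/48) - 13*(-1/23) = 35/48 + 13/23 = 1429/1104 ≈ 1.2944)
j(y) = -4 + 2*y/(1429/1104 + y) (j(y) = -4 + (y + y)/(y + 1429/1104) = -4 + (2*y)/(1429/1104 + y) = -4 + 2*y/(1429/1104 + y))
a - j(T(10, -4)) = 7406 - 4*(-1429 - 552*3)/(1429 + 1104*3) = 7406 - 4*(-1429 - 1656)/(1429 + 3312) = 7406 - 4*(-3085)/4741 = 7406 - 1*(-12340/4741) = 7406 + 12340/4741 = 35124186/4741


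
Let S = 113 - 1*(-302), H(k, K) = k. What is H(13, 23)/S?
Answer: 13/415 ≈ 0.031325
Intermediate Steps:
S = 415 (S = 113 + 302 = 415)
H(13, 23)/S = 13/415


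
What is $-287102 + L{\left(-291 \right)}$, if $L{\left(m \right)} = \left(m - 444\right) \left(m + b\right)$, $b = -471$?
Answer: $272968$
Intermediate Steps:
$L{\left(m \right)} = \left(-471 + m\right) \left(-444 + m\right)$ ($L{\left(m \right)} = \left(m - 444\right) \left(m - 471\right) = \left(-444 + m\right) \left(-471 + m\right) = \left(-471 + m\right) \left(-444 + m\right)$)
$-287102 + L{\left(-291 \right)} = -287102 + \left(209124 + \left(-291\right)^{2} - -266265\right) = -287102 + \left(209124 + 84681 + 266265\right) = -287102 + 560070 = 272968$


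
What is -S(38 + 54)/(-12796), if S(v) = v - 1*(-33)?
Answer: 125/12796 ≈ 0.0097687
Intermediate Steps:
S(v) = 33 + v (S(v) = v + 33 = 33 + v)
-S(38 + 54)/(-12796) = -(33 + (38 + 54))/(-12796) = -(33 + 92)*(-1)/12796 = -125*(-1)/12796 = -1*(-125/12796) = 125/12796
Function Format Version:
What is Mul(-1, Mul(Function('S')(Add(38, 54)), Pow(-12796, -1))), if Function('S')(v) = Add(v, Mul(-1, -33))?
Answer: Rational(125, 12796) ≈ 0.0097687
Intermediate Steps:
Function('S')(v) = Add(33, v) (Function('S')(v) = Add(v, 33) = Add(33, v))
Mul(-1, Mul(Function('S')(Add(38, 54)), Pow(-12796, -1))) = Mul(-1, Mul(Add(33, Add(38, 54)), Pow(-12796, -1))) = Mul(-1, Mul(Add(33, 92), Rational(-1, 12796))) = Mul(-1, Mul(125, Rational(-1, 12796))) = Mul(-1, Rational(-125, 12796)) = Rational(125, 12796)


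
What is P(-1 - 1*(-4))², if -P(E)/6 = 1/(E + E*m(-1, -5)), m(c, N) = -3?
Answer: 1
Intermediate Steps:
P(E) = 3/E (P(E) = -6/(E + E*(-3)) = -6/(E - 3*E) = -6*(-1/(2*E)) = -(-3)/E = 3/E)
P(-1 - 1*(-4))² = (3/(-1 - 1*(-4)))² = (3/(-1 + 4))² = (3/3)² = (3*(⅓))² = 1² = 1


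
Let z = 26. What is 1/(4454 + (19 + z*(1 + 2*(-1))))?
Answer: 1/4447 ≈ 0.00022487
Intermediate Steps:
1/(4454 + (19 + z*(1 + 2*(-1)))) = 1/(4454 + (19 + 26*(1 + 2*(-1)))) = 1/(4454 + (19 + 26*(1 - 2))) = 1/(4454 + (19 + 26*(-1))) = 1/(4454 + (19 - 26)) = 1/(4454 - 7) = 1/4447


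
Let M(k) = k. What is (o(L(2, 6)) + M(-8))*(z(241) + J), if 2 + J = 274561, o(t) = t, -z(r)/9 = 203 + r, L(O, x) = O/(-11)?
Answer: -24350670/11 ≈ -2.2137e+6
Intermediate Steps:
L(O, x) = -O/11 (L(O, x) = O*(-1/11) = -O/11)
z(r) = -1827 - 9*r (z(r) = -9*(203 + r) = -1827 - 9*r)
J = 274559 (J = -2 + 274561 = 274559)
(o(L(2, 6)) + M(-8))*(z(241) + J) = (-1/11*2 - 8)*((-1827 - 9*241) + 274559) = (-2/11 - 8)*((-1827 - 2169) + 274559) = -90*(-3996 + 274559)/11 = -90/11*270563 = -24350670/11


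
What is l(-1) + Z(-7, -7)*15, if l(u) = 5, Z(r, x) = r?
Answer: -100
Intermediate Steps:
l(-1) + Z(-7, -7)*15 = 5 - 7*15 = 5 - 105 = -100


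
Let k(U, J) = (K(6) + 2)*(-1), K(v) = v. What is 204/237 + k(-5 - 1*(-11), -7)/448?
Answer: 3729/4424 ≈ 0.84290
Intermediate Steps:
k(U, J) = -8 (k(U, J) = (6 + 2)*(-1) = 8*(-1) = -8)
204/237 + k(-5 - 1*(-11), -7)/448 = 204/237 - 8/448 = 204*(1/237) - 8*1/448 = 68/79 - 1/56 = 3729/4424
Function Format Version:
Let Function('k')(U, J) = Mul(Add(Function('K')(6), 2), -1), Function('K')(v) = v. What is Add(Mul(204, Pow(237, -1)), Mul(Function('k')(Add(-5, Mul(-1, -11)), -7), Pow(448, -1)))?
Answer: Rational(3729, 4424) ≈ 0.84290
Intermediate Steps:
Function('k')(U, J) = -8 (Function('k')(U, J) = Mul(Add(6, 2), -1) = Mul(8, -1) = -8)
Add(Mul(204, Pow(237, -1)), Mul(Function('k')(Add(-5, Mul(-1, -11)), -7), Pow(448, -1))) = Add(Mul(204, Pow(237, -1)), Mul(-8, Pow(448, -1))) = Add(Mul(204, Rational(1, 237)), Mul(-8, Rational(1, 448))) = Add(Rational(68, 79), Rational(-1, 56)) = Rational(3729, 4424)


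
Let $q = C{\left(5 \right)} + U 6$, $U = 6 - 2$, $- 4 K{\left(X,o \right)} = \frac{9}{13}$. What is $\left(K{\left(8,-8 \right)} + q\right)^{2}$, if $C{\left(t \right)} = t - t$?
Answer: $\frac{1535121}{2704} \approx 567.72$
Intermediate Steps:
$K{\left(X,o \right)} = - \frac{9}{52}$ ($K{\left(X,o \right)} = - \frac{9 \cdot \frac{1}{13}}{4} = \left(- \frac{1}{4}\right) \frac{9}{13} = - \frac{9}{52}$)
$C{\left(t \right)} = 0$
$U = 4$
$q = 24$ ($q = 0 + 4 \cdot 6 = 0 + 24 = 24$)
$\left(K{\left(8,-8 \right)} + q\right)^{2} = \left(- \frac{9}{52} + 24\right)^{2} = \left(\frac{1239}{52}\right)^{2} = \frac{1535121}{2704}$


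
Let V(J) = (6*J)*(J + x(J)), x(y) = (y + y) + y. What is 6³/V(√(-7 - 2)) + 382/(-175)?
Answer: -557/175 ≈ -3.1829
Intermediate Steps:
x(y) = 3*y (x(y) = 2*y + y = 3*y)
V(J) = 24*J² (V(J) = (6*J)*(J + 3*J) = (6*J)*(4*J) = 24*J²)
6³/V(√(-7 - 2)) + 382/(-175) = 6³/((24*(√(-7 - 2))²)) + 382/(-175) = 216/((24*(√(-9))²)) + 382*(-1/175) = 216/((24*(3*I)²)) - 382/175 = 216/((24*(-9))) - 382/175 = 216/(-216) - 382/175 = 216*(-1/216) - 382/175 = -1 - 382/175 = -557/175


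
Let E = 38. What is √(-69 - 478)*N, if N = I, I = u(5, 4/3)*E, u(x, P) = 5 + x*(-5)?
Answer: -760*I*√547 ≈ -17775.0*I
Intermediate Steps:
u(x, P) = 5 - 5*x
I = -760 (I = (5 - 5*5)*38 = (5 - 25)*38 = -20*38 = -760)
N = -760
√(-69 - 478)*N = √(-69 - 478)*(-760) = √(-547)*(-760) = (I*√547)*(-760) = -760*I*√547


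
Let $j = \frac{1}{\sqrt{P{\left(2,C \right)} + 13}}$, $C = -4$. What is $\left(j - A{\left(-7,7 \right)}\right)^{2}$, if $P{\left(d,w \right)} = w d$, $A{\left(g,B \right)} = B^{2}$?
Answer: $\frac{\left(245 - \sqrt{5}\right)^{2}}{25} \approx 2357.4$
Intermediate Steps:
$P{\left(d,w \right)} = d w$
$j = \frac{\sqrt{5}}{5}$ ($j = \frac{1}{\sqrt{2 \left(-4\right) + 13}} = \frac{1}{\sqrt{-8 + 13}} = \frac{1}{\sqrt{5}} = \frac{\sqrt{5}}{5} \approx 0.44721$)
$\left(j - A{\left(-7,7 \right)}\right)^{2} = \left(\frac{\sqrt{5}}{5} - 7^{2}\right)^{2} = \left(\frac{\sqrt{5}}{5} - 49\right)^{2} = \left(-49 + \frac{\sqrt{5}}{5}\right)^{2}$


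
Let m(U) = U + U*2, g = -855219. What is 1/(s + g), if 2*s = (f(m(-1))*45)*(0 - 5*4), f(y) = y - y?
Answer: -1/855219 ≈ -1.1693e-6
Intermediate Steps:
m(U) = 3*U (m(U) = U + 2*U = 3*U)
f(y) = 0
s = 0 (s = ((0*45)*(0 - 5*4))/2 = (0*(0 - 20))/2 = (0*(-20))/2 = (½)*0 = 0)
1/(s + g) = 1/(0 - 855219) = 1/(-855219) = -1/855219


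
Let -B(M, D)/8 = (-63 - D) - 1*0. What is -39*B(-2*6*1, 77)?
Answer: -43680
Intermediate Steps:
B(M, D) = 504 + 8*D (B(M, D) = -8*((-63 - D) - 1*0) = -8*((-63 - D) + 0) = -8*(-63 - D) = 504 + 8*D)
-39*B(-2*6*1, 77) = -39*(504 + 8*77) = -39*(504 + 616) = -39*1120 = -43680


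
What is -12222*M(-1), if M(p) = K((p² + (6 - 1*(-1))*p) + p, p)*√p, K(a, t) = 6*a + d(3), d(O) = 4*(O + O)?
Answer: 219996*I ≈ 2.2e+5*I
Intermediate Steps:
d(O) = 8*O (d(O) = 4*(2*O) = 8*O)
K(a, t) = 24 + 6*a (K(a, t) = 6*a + 8*3 = 6*a + 24 = 24 + 6*a)
M(p) = √p*(24 + 6*p² + 48*p) (M(p) = (24 + 6*((p² + (6 - 1*(-1))*p) + p))*√p = (24 + 6*((p² + (6 + 1)*p) + p))*√p = (24 + 6*((p² + 7*p) + p))*√p = (24 + 6*(p² + 8*p))*√p = (24 + (6*p² + 48*p))*√p = (24 + 6*p² + 48*p)*√p = √p*(24 + 6*p² + 48*p))
-12222*M(-1) = -73332*√(-1)*(4 - (8 - 1)) = -73332*I*(4 - 1*7) = -73332*I*(4 - 7) = -73332*I*(-3) = -(-219996)*I = 219996*I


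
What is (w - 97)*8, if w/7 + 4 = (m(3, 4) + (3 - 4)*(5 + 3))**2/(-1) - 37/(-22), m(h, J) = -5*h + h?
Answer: -256364/11 ≈ -23306.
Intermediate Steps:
m(h, J) = -4*h
w = -61957/22 (w = -28 + 7*((-4*3 + (3 - 4)*(5 + 3))**2/(-1) - 37/(-22)) = -28 + 7*((-12 - 1*8)**2*(-1) - 37*(-1/22)) = -28 + 7*((-12 - 8)**2*(-1) + 37/22) = -28 + 7*((-20)**2*(-1) + 37/22) = -28 + 7*(400*(-1) + 37/22) = -28 + 7*(-400 + 37/22) = -28 + 7*(-8763/22) = -28 - 61341/22 = -61957/22 ≈ -2816.2)
(w - 97)*8 = (-61957/22 - 97)*8 = -64091/22*8 = -256364/11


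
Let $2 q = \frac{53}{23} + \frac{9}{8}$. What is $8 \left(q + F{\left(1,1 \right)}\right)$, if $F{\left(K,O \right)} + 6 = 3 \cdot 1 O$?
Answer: $- \frac{473}{46} \approx -10.283$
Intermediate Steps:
$q = \frac{631}{368}$ ($q = \frac{\frac{53}{23} + \frac{9}{8}}{2} = \frac{1}{2} \cdot \frac{631}{184} = \frac{631}{368} \approx 1.7147$)
$F{\left(K,O \right)} = -6 + 3 O$ ($F{\left(K,O \right)} = -6 + 3 \cdot 1 O = -6 + 3 O$)
$8 \left(q + F{\left(1,1 \right)}\right) = 8 \left(\frac{631}{368} + \left(-6 + 3 \cdot 1\right)\right) = 8 \left(\frac{631}{368} + \left(-6 + 3\right)\right) = 8 \left(\frac{631}{368} - 3\right) = 8 \left(- \frac{473}{368}\right) = - \frac{473}{46}$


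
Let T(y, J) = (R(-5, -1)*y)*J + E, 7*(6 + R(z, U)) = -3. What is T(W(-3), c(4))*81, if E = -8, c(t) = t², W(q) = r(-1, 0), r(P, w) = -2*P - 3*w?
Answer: -121176/7 ≈ -17311.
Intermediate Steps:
R(z, U) = -45/7 (R(z, U) = -6 + (⅐)*(-3) = -6 - 3/7 = -45/7)
r(P, w) = -3*w - 2*P
W(q) = 2 (W(q) = -3*0 - 2*(-1) = 0 + 2 = 2)
T(y, J) = -8 - 45*J*y/7 (T(y, J) = (-45*y/7)*J - 8 = -45*J*y/7 - 8 = -8 - 45*J*y/7)
T(W(-3), c(4))*81 = (-8 - 45/7*4²*2)*81 = (-8 - 45/7*16*2)*81 = (-8 - 1440/7)*81 = -1496/7*81 = -121176/7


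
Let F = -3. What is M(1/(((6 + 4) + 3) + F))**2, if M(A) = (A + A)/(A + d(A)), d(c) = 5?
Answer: 4/2601 ≈ 0.0015379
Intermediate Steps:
M(A) = 2*A/(5 + A) (M(A) = (A + A)/(A + 5) = (2*A)/(5 + A) = 2*A/(5 + A))
M(1/(((6 + 4) + 3) + F))**2 = (2/((((6 + 4) + 3) - 3)*(5 + 1/(((6 + 4) + 3) - 3))))**2 = (2/(((10 + 3) - 3)*(5 + 1/((10 + 3) - 3))))**2 = (2/((13 - 3)*(5 + 1/(13 - 3))))**2 = (2/(10*(5 + 1/10)))**2 = (2*(1/10)/(5 + 1/10))**2 = (2*(1/10)/(51/10))**2 = (2*(1/10)*(10/51))**2 = (2/51)**2 = 4/2601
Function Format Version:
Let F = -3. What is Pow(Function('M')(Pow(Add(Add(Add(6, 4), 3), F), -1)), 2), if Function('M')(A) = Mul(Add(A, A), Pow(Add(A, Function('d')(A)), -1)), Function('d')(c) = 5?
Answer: Rational(4, 2601) ≈ 0.0015379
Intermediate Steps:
Function('M')(A) = Mul(2, A, Pow(Add(5, A), -1)) (Function('M')(A) = Mul(Add(A, A), Pow(Add(A, 5), -1)) = Mul(Mul(2, A), Pow(Add(5, A), -1)) = Mul(2, A, Pow(Add(5, A), -1)))
Pow(Function('M')(Pow(Add(Add(Add(6, 4), 3), F), -1)), 2) = Pow(Mul(2, Pow(Add(Add(Add(6, 4), 3), -3), -1), Pow(Add(5, Pow(Add(Add(Add(6, 4), 3), -3), -1)), -1)), 2) = Pow(Mul(2, Pow(Add(Add(10, 3), -3), -1), Pow(Add(5, Pow(Add(Add(10, 3), -3), -1)), -1)), 2) = Pow(Mul(2, Pow(Add(13, -3), -1), Pow(Add(5, Pow(Add(13, -3), -1)), -1)), 2) = Pow(Mul(2, Pow(10, -1), Pow(Add(5, Pow(10, -1)), -1)), 2) = Pow(Mul(2, Rational(1, 10), Pow(Add(5, Rational(1, 10)), -1)), 2) = Pow(Mul(2, Rational(1, 10), Pow(Rational(51, 10), -1)), 2) = Pow(Mul(2, Rational(1, 10), Rational(10, 51)), 2) = Pow(Rational(2, 51), 2) = Rational(4, 2601)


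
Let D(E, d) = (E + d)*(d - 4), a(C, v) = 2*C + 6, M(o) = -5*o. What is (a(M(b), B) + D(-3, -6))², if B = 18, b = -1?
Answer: 11236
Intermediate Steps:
a(C, v) = 6 + 2*C
D(E, d) = (-4 + d)*(E + d) (D(E, d) = (E + d)*(-4 + d) = (-4 + d)*(E + d))
(a(M(b), B) + D(-3, -6))² = ((6 + 2*(-5*(-1))) + ((-6)² - 4*(-3) - 4*(-6) - 3*(-6)))² = ((6 + 2*5) + (36 + 12 + 24 + 18))² = ((6 + 10) + 90)² = (16 + 90)² = 106² = 11236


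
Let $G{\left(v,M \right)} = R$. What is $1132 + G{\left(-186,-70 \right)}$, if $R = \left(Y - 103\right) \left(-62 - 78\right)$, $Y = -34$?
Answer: $20312$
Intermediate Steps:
$R = 19180$ ($R = \left(-34 - 103\right) \left(-62 - 78\right) = \left(-137\right) \left(-140\right) = 19180$)
$G{\left(v,M \right)} = 19180$
$1132 + G{\left(-186,-70 \right)} = 1132 + 19180 = 20312$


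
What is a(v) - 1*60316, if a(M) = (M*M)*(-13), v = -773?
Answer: -7828193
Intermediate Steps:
a(M) = -13*M² (a(M) = M²*(-13) = -13*M²)
a(v) - 1*60316 = -13*(-773)² - 1*60316 = -13*597529 - 60316 = -7767877 - 60316 = -7828193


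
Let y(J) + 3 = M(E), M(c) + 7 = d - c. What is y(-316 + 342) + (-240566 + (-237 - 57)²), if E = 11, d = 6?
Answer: -154145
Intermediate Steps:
M(c) = -1 - c (M(c) = -7 + (6 - c) = -1 - c)
y(J) = -15 (y(J) = -3 + (-1 - 1*11) = -3 + (-1 - 11) = -3 - 12 = -15)
y(-316 + 342) + (-240566 + (-237 - 57)²) = -15 + (-240566 + (-237 - 57)²) = -15 + (-240566 + (-294)²) = -15 + (-240566 + 86436) = -15 - 154130 = -154145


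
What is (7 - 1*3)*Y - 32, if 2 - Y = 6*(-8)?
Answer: 168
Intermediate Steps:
Y = 50 (Y = 2 - 6*(-8) = 2 - 1*(-48) = 2 + 48 = 50)
(7 - 1*3)*Y - 32 = (7 - 1*3)*50 - 32 = (7 - 3)*50 - 32 = 4*50 - 32 = 200 - 32 = 168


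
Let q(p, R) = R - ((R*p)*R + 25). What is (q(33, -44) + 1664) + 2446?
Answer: -59847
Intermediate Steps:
q(p, R) = -25 + R - p*R² (q(p, R) = R - (p*R² + 25) = R - (25 + p*R²) = R + (-25 - p*R²) = -25 + R - p*R²)
(q(33, -44) + 1664) + 2446 = ((-25 - 44 - 1*33*(-44)²) + 1664) + 2446 = ((-25 - 44 - 1*33*1936) + 1664) + 2446 = ((-25 - 44 - 63888) + 1664) + 2446 = (-63957 + 1664) + 2446 = -62293 + 2446 = -59847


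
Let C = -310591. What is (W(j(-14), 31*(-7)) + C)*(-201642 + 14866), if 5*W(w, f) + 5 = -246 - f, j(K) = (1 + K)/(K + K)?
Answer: 290061073464/5 ≈ 5.8012e+10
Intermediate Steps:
j(K) = (1 + K)/(2*K) (j(K) = (1 + K)/((2*K)) = (1 + K)*(1/(2*K)) = (1 + K)/(2*K))
W(w, f) = -251/5 - f/5 (W(w, f) = -1 + (-246 - f)/5 = -1 + (-246/5 - f/5) = -251/5 - f/5)
(W(j(-14), 31*(-7)) + C)*(-201642 + 14866) = ((-251/5 - 31*(-7)/5) - 310591)*(-201642 + 14866) = ((-251/5 - ⅕*(-217)) - 310591)*(-186776) = ((-251/5 + 217/5) - 310591)*(-186776) = (-34/5 - 310591)*(-186776) = -1552989/5*(-186776) = 290061073464/5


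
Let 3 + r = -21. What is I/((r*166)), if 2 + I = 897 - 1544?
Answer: 649/3984 ≈ 0.16290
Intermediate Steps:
r = -24 (r = -3 - 21 = -24)
I = -649 (I = -2 + (897 - 1544) = -2 - 647 = -649)
I/((r*166)) = -649/((-24*166)) = -649/(-3984) = -649*(-1/3984) = 649/3984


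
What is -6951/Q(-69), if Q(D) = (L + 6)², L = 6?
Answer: -2317/48 ≈ -48.271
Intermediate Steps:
Q(D) = 144 (Q(D) = (6 + 6)² = 12² = 144)
-6951/Q(-69) = -6951/144 = -6951*1/144 = -2317/48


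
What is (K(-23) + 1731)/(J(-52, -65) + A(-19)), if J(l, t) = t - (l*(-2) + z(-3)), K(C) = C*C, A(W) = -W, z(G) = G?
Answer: -2260/147 ≈ -15.374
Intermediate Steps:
K(C) = C²
J(l, t) = 3 + t + 2*l (J(l, t) = t - (l*(-2) - 3) = t - (-2*l - 3) = t - (-3 - 2*l) = t + (3 + 2*l) = 3 + t + 2*l)
(K(-23) + 1731)/(J(-52, -65) + A(-19)) = ((-23)² + 1731)/((3 - 65 + 2*(-52)) - 1*(-19)) = (529 + 1731)/((3 - 65 - 104) + 19) = 2260/(-166 + 19) = 2260/(-147) = 2260*(-1/147) = -2260/147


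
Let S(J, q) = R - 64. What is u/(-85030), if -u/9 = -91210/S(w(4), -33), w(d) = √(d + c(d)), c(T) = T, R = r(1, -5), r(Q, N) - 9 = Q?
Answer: 9121/51018 ≈ 0.17878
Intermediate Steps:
r(Q, N) = 9 + Q
R = 10 (R = 9 + 1 = 10)
w(d) = √2*√d (w(d) = √(d + d) = √(2*d) = √2*√d)
S(J, q) = -54 (S(J, q) = 10 - 64 = -54)
u = -45605/3 (u = -(-820890)/(-54) = -(-820890)*(-1)/54 = -9*45605/27 = -45605/3 ≈ -15202.)
u/(-85030) = -45605/3/(-85030) = -45605/3*(-1/85030) = 9121/51018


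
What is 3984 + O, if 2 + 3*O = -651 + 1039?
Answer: 12338/3 ≈ 4112.7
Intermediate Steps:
O = 386/3 (O = -⅔ + (-651 + 1039)/3 = -⅔ + (⅓)*388 = -⅔ + 388/3 = 386/3 ≈ 128.67)
3984 + O = 3984 + 386/3 = 12338/3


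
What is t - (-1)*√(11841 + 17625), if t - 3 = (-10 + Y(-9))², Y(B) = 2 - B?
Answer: 4 + 3*√3274 ≈ 175.66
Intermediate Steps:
t = 4 (t = 3 + (-10 + (2 - 1*(-9)))² = 3 + (-10 + (2 + 9))² = 3 + (-10 + 11)² = 3 + 1² = 3 + 1 = 4)
t - (-1)*√(11841 + 17625) = 4 - (-1)*√(11841 + 17625) = 4 - (-1)*√29466 = 4 - (-1)*3*√3274 = 4 - (-3)*√3274 = 4 + 3*√3274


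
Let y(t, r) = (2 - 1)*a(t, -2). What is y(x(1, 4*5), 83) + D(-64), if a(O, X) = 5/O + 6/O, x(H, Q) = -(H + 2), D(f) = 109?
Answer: 316/3 ≈ 105.33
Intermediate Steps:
x(H, Q) = -2 - H (x(H, Q) = -(2 + H) = -2 - H)
a(O, X) = 11/O
y(t, r) = 11/t (y(t, r) = (2 - 1)*(11/t) = 1*(11/t) = 11/t)
y(x(1, 4*5), 83) + D(-64) = 11/(-2 - 1*1) + 109 = 11/(-2 - 1) + 109 = 11/(-3) + 109 = 11*(-⅓) + 109 = -11/3 + 109 = 316/3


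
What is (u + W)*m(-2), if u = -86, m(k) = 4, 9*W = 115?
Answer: -2636/9 ≈ -292.89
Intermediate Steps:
W = 115/9 (W = (⅑)*115 = 115/9 ≈ 12.778)
(u + W)*m(-2) = (-86 + 115/9)*4 = -659/9*4 = -2636/9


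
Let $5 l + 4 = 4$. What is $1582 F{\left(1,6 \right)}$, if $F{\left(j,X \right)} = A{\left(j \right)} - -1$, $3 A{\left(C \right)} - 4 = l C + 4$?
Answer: $\frac{17402}{3} \approx 5800.7$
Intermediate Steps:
$l = 0$ ($l = - \frac{4}{5} + \frac{1}{5} \cdot 4 = - \frac{4}{5} + \frac{4}{5} = 0$)
$A{\left(C \right)} = \frac{8}{3}$ ($A{\left(C \right)} = \frac{4}{3} + \frac{0 C + 4}{3} = \frac{4}{3} + \frac{0 + 4}{3} = \frac{4}{3} + \frac{1}{3} \cdot 4 = \frac{4}{3} + \frac{4}{3} = \frac{8}{3}$)
$F{\left(j,X \right)} = \frac{11}{3}$ ($F{\left(j,X \right)} = \frac{8}{3} - -1 = \frac{8}{3} + 1 = \frac{11}{3}$)
$1582 F{\left(1,6 \right)} = 1582 \cdot \frac{11}{3} = \frac{17402}{3}$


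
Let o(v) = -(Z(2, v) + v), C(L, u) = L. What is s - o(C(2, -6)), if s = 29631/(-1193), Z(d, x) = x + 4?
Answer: -20087/1193 ≈ -16.837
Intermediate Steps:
Z(d, x) = 4 + x
o(v) = -4 - 2*v (o(v) = -((4 + v) + v) = -(4 + 2*v) = -4 - 2*v)
s = -29631/1193 (s = 29631*(-1/1193) = -29631/1193 ≈ -24.837)
s - o(C(2, -6)) = -29631/1193 - (-4 - 2*2) = -29631/1193 - (-4 - 4) = -29631/1193 - 1*(-8) = -29631/1193 + 8 = -20087/1193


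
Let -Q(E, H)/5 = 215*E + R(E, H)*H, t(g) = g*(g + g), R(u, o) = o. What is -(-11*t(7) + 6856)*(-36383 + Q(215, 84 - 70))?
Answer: 1551323664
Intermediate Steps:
t(g) = 2*g² (t(g) = g*(2*g) = 2*g²)
Q(E, H) = -1075*E - 5*H² (Q(E, H) = -5*(215*E + H*H) = -5*(215*E + H²) = -5*(H² + 215*E) = -1075*E - 5*H²)
-(-11*t(7) + 6856)*(-36383 + Q(215, 84 - 70)) = -(-22*7² + 6856)*(-36383 + (-1075*215 - 5*(84 - 70)²)) = -(-22*49 + 6856)*(-36383 + (-231125 - 5*14²)) = -(-11*98 + 6856)*(-36383 + (-231125 - 5*196)) = -(-1078 + 6856)*(-36383 + (-231125 - 980)) = -5778*(-36383 - 232105) = -5778*(-268488) = -1*(-1551323664) = 1551323664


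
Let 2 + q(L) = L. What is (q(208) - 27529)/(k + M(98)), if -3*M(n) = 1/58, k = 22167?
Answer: -4754202/3857057 ≈ -1.2326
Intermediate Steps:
q(L) = -2 + L
M(n) = -1/174 (M(n) = -⅓/58 = -⅓*1/58 = -1/174)
(q(208) - 27529)/(k + M(98)) = ((-2 + 208) - 27529)/(22167 - 1/174) = (206 - 27529)/(3857057/174) = -27323*174/3857057 = -4754202/3857057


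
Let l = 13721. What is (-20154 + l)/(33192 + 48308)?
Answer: -6433/81500 ≈ -0.078933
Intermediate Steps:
(-20154 + l)/(33192 + 48308) = (-20154 + 13721)/(33192 + 48308) = -6433/81500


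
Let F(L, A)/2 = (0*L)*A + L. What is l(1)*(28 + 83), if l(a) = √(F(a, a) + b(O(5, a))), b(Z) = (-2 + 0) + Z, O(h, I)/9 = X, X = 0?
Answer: 0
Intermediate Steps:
F(L, A) = 2*L (F(L, A) = 2*((0*L)*A + L) = 2*(0*A + L) = 2*(0 + L) = 2*L)
O(h, I) = 0 (O(h, I) = 9*0 = 0)
b(Z) = -2 + Z
l(a) = √(-2 + 2*a) (l(a) = √(2*a + (-2 + 0)) = √(2*a - 2) = √(-2 + 2*a))
l(1)*(28 + 83) = √(-2 + 2*1)*(28 + 83) = √(-2 + 2)*111 = √0*111 = 0*111 = 0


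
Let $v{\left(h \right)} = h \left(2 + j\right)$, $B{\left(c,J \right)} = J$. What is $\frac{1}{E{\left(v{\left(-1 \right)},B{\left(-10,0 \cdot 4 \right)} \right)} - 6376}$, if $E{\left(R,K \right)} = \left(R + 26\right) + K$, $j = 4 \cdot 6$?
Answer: $- \frac{1}{6376} \approx -0.00015684$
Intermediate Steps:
$j = 24$
$v{\left(h \right)} = 26 h$ ($v{\left(h \right)} = h \left(2 + 24\right) = h 26 = 26 h$)
$E{\left(R,K \right)} = 26 + K + R$ ($E{\left(R,K \right)} = \left(26 + R\right) + K = 26 + K + R$)
$\frac{1}{E{\left(v{\left(-1 \right)},B{\left(-10,0 \cdot 4 \right)} \right)} - 6376} = \frac{1}{\left(26 + 0 \cdot 4 + 26 \left(-1\right)\right) - 6376} = \frac{1}{\left(26 + 0 - 26\right) - 6376} = \frac{1}{0 - 6376} = \frac{1}{-6376} = - \frac{1}{6376}$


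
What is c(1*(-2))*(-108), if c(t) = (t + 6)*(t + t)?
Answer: 1728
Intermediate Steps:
c(t) = 2*t*(6 + t) (c(t) = (6 + t)*(2*t) = 2*t*(6 + t))
c(1*(-2))*(-108) = (2*(1*(-2))*(6 + 1*(-2)))*(-108) = (2*(-2)*(6 - 2))*(-108) = (2*(-2)*4)*(-108) = -16*(-108) = 1728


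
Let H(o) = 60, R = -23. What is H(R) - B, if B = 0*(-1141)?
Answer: 60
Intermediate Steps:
B = 0
H(R) - B = 60 - 1*0 = 60 + 0 = 60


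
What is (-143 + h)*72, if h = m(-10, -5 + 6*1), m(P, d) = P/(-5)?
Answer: -10152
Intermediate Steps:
m(P, d) = -P/5 (m(P, d) = P*(-1/5) = -P/5)
h = 2 (h = -1/5*(-10) = 2)
(-143 + h)*72 = (-143 + 2)*72 = -141*72 = -10152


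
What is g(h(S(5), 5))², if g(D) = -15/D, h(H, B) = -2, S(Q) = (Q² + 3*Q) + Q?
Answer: 225/4 ≈ 56.250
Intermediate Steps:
S(Q) = Q² + 4*Q
g(h(S(5), 5))² = (-15/(-2))² = (-15*(-½))² = (15/2)² = 225/4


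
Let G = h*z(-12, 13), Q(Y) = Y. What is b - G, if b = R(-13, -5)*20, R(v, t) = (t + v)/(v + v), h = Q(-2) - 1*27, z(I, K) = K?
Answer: 5081/13 ≈ 390.85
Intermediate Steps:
h = -29 (h = -2 - 1*27 = -2 - 27 = -29)
R(v, t) = (t + v)/(2*v) (R(v, t) = (t + v)/((2*v)) = (t + v)*(1/(2*v)) = (t + v)/(2*v))
b = 180/13 (b = ((1/2)*(-5 - 13)/(-13))*20 = ((1/2)*(-1/13)*(-18))*20 = (9/13)*20 = 180/13 ≈ 13.846)
G = -377 (G = -29*13 = -377)
b - G = 180/13 - 1*(-377) = 180/13 + 377 = 5081/13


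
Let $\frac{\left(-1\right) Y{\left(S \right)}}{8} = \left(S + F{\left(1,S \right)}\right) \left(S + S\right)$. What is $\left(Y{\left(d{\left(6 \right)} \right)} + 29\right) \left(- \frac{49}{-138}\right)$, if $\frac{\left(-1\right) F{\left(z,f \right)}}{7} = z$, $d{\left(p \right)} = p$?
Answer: $\frac{6125}{138} \approx 44.384$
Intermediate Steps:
$F{\left(z,f \right)} = - 7 z$
$Y{\left(S \right)} = - 16 S \left(-7 + S\right)$ ($Y{\left(S \right)} = - 8 \left(S - 7\right) \left(S + S\right) = - 8 \left(S - 7\right) 2 S = - 8 \left(-7 + S\right) 2 S = - 8 \cdot 2 S \left(-7 + S\right) = - 16 S \left(-7 + S\right)$)
$\left(Y{\left(d{\left(6 \right)} \right)} + 29\right) \left(- \frac{49}{-138}\right) = \left(16 \cdot 6 \left(7 - 6\right) + 29\right) \left(- \frac{49}{-138}\right) = \left(16 \cdot 6 \left(7 - 6\right) + 29\right) \left(\left(-49\right) \left(- \frac{1}{138}\right)\right) = \left(16 \cdot 6 \cdot 1 + 29\right) \frac{49}{138} = \left(96 + 29\right) \frac{49}{138} = 125 \cdot \frac{49}{138} = \frac{6125}{138}$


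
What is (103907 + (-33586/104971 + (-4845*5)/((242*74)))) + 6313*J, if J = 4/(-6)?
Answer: 562235529553771/5639462004 ≈ 99697.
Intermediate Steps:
J = -⅔ (J = 4*(-⅙) = -⅔ ≈ -0.66667)
(103907 + (-33586/104971 + (-4845*5)/((242*74)))) + 6313*J = (103907 + (-33586/104971 + (-4845*5)/((242*74)))) + 6313*(-⅔) = (103907 + (-33586*1/104971 - 969*25/17908)) - 12626/3 = (103907 + (-33586/104971 - 24225*1/17908)) - 12626/3 = (103907 + (-33586/104971 - 24225/17908)) - 12626/3 = (103907 - 3144380563/1879820668) - 12626/3 = 195323381769313/1879820668 - 12626/3 = 562235529553771/5639462004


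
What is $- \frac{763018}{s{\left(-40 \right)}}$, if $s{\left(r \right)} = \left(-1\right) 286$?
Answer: $\frac{381509}{143} \approx 2667.9$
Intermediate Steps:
$s{\left(r \right)} = -286$
$- \frac{763018}{s{\left(-40 \right)}} = - \frac{763018}{-286} = \left(-763018\right) \left(- \frac{1}{286}\right) = \frac{381509}{143}$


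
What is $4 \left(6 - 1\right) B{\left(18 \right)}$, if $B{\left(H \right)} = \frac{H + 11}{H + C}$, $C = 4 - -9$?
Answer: $\frac{580}{31} \approx 18.71$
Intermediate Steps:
$C = 13$ ($C = 4 + 9 = 13$)
$B{\left(H \right)} = \frac{11 + H}{13 + H}$ ($B{\left(H \right)} = \frac{H + 11}{H + 13} = \frac{11 + H}{13 + H}$)
$4 \left(6 - 1\right) B{\left(18 \right)} = 4 \left(6 - 1\right) \frac{11 + 18}{13 + 18} = 4 \cdot 5 \cdot \frac{1}{31} \cdot 29 = 20 \cdot \frac{1}{31} \cdot 29 = 20 \cdot \frac{29}{31} = \frac{580}{31}$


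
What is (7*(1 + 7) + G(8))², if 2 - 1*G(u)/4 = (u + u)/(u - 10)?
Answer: 9216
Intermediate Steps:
G(u) = 8 - 8*u/(-10 + u) (G(u) = 8 - 4*(u + u)/(u - 10) = 8 - 4*2*u/(-10 + u) = 8 - 8*u/(-10 + u))
(7*(1 + 7) + G(8))² = (7*(1 + 7) - 80/(-10 + 8))² = (7*8 - 80/(-2))² = (56 - 80*(-½))² = (56 + 40)² = 96² = 9216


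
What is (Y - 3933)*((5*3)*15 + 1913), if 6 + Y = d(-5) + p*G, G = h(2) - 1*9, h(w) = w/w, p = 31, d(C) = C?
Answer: -8962496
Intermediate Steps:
h(w) = 1
G = -8 (G = 1 - 1*9 = 1 - 9 = -8)
Y = -259 (Y = -6 + (-5 + 31*(-8)) = -6 + (-5 - 248) = -6 - 253 = -259)
(Y - 3933)*((5*3)*15 + 1913) = (-259 - 3933)*((5*3)*15 + 1913) = -4192*(15*15 + 1913) = -4192*(225 + 1913) = -4192*2138 = -8962496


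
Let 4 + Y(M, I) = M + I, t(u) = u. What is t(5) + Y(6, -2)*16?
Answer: 5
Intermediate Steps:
Y(M, I) = -4 + I + M (Y(M, I) = -4 + (M + I) = -4 + (I + M) = -4 + I + M)
t(5) + Y(6, -2)*16 = 5 + (-4 - 2 + 6)*16 = 5 + 0*16 = 5 + 0 = 5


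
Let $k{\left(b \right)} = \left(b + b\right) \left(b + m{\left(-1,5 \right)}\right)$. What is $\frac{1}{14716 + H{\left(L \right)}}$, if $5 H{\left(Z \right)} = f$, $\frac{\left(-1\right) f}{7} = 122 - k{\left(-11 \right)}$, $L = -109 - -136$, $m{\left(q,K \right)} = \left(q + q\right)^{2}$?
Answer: $\frac{5}{73804} \approx 6.7747 \cdot 10^{-5}$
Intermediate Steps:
$m{\left(q,K \right)} = 4 q^{2}$ ($m{\left(q,K \right)} = \left(2 q\right)^{2} = 4 q^{2}$)
$k{\left(b \right)} = 2 b \left(4 + b\right)$ ($k{\left(b \right)} = \left(b + b\right) \left(b + 4 \left(-1\right)^{2}\right) = 2 b \left(b + 4 \cdot 1\right) = 2 b \left(b + 4\right) = 2 b \left(4 + b\right)$)
$L = 27$ ($L = -109 + 136 = 27$)
$f = 224$ ($f = - 7 \left(122 - 2 \left(-11\right) \left(4 - 11\right)\right) = - 7 \left(122 - 2 \left(-11\right) \left(-7\right)\right) = - 7 \left(122 - 154\right) = \left(-7\right) \left(-32\right) = 224$)
$H{\left(Z \right)} = \frac{224}{5}$ ($H{\left(Z \right)} = \frac{1}{5} \cdot 224 = \frac{224}{5}$)
$\frac{1}{14716 + H{\left(L \right)}} = \frac{1}{14716 + \frac{224}{5}} = \frac{1}{\frac{73804}{5}} = \frac{5}{73804}$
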